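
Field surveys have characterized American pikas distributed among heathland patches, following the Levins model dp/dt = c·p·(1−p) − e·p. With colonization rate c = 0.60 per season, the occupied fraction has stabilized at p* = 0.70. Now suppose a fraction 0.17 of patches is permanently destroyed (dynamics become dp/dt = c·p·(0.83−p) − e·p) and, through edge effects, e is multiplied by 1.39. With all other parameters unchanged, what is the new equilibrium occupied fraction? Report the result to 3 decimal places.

Balance c(1−p*) = e gives e = 0.60×(1 − 0.70000) = 0.18000.
New p* = 0.83 − e/c = 0.83 − 0.25020/0.60000 = 0.41300.

0.413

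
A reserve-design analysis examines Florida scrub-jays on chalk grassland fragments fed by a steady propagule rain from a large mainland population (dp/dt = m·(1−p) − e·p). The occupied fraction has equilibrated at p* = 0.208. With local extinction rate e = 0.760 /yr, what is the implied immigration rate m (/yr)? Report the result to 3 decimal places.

0.200

At equilibrium m(1−p*) = e·p*, so m = e·p*/(1−p*).
m = 0.760 × 0.208 / 0.7920 = 0.1581/0.7920 = 0.1996.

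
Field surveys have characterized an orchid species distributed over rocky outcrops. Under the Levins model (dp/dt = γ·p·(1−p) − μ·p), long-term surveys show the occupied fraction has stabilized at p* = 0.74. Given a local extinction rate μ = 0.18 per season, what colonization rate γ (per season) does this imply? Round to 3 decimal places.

0.692

At equilibrium γ(1−p*) = μ, so γ = μ/(1−p*).
γ = 0.18/(1 − 0.74) = 0.18/0.2600 = 0.6923.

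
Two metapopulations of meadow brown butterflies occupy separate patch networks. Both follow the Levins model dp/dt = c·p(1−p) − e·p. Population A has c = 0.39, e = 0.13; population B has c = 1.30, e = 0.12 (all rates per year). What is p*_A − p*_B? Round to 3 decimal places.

-0.241

A: p*_A = 1 − 0.13/0.39 = 0.6667.
B: p*_B = 1 − 0.12/1.30 = 0.9077.
p*_A − p*_B = 0.6667 − 0.9077 = -0.2410.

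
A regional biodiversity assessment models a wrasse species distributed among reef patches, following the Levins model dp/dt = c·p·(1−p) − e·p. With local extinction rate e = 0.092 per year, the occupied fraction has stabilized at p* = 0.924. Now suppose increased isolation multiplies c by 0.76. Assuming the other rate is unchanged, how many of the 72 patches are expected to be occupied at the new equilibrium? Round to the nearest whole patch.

65

Balance c(1−p*) = e gives c = e/(1 − 0.92400) = 0.092/0.07600 = 1.21053.
New p* = 1 − e/c = 1 − 0.09200/0.92000 = 0.90000.
Expected occupied = 72 × 0.90000 = 64.80 ≈ 65.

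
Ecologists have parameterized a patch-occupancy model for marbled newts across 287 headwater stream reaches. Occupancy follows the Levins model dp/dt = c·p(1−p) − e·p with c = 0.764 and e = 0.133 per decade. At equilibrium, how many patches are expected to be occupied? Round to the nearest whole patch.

237

p* = 1 − e/c = 1 − 0.133/0.764 = 0.8259.
Expected occupied patches = N × p* = 287 × 0.8259 = 237.04 ≈ 237.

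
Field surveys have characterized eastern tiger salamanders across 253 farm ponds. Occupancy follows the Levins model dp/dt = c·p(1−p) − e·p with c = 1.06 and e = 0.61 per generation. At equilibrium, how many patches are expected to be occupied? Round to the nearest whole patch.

p* = 1 − e/c = 1 − 0.61/1.06 = 0.4245.
Expected occupied patches = N × p* = 253 × 0.4245 = 107.41 ≈ 107.

107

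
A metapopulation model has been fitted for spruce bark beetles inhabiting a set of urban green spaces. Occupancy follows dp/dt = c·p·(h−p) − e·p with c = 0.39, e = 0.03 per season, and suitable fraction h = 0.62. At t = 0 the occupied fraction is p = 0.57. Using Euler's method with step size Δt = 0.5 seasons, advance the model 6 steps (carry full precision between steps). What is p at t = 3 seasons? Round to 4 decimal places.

Update rule: p ← p + [c·p·(h−p) − e·p]·Δt with Δt = 0.5.
t = 0.5: p = 0.57000 + (-0.00299) = 0.56701
t = 1: p = 0.56701 + (-0.00265) = 0.56436
t = 1.5: p = 0.56436 + (-0.00234) = 0.56202
t = 2: p = 0.56202 + (-0.00208) = 0.55994
t = 2.5: p = 0.55994 + (-0.00184) = 0.55810
t = 3: p = 0.55810 + (-0.00164) = 0.55647

0.5565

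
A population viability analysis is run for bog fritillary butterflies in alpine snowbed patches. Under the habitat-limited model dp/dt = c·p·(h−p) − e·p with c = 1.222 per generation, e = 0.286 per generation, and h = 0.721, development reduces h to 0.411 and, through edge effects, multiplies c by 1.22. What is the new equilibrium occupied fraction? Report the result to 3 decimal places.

0.219

Before: p* = h − e/c = 0.721 − 0.286/1.222 = 0.721 − 0.2340 = 0.4870.
After: c = 1.49084, e = 0.286, h = 0.411; p* = 0.411 − 0.286/1.49084 = 0.2192.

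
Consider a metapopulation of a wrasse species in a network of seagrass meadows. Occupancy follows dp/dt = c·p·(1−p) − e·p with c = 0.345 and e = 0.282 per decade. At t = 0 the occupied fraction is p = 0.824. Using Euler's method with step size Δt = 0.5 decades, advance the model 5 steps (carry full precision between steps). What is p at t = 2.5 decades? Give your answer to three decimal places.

0.527

Update rule: p ← p + [c·p·(1−p) − e·p]·Δt with Δt = 0.5.
  1  |  dp/dt·Δt = -0.091167  |  p_1 = 0.732833
  2  |  dp/dt·Δt = -0.069556  |  p_2 = 0.663277
  3  |  dp/dt·Δt = -0.054996  |  p_3 = 0.608281
  4  |  dp/dt·Δt = -0.044665  |  p_4 = 0.563616
  5  |  dp/dt·Δt = -0.037043  |  p_5 = 0.526573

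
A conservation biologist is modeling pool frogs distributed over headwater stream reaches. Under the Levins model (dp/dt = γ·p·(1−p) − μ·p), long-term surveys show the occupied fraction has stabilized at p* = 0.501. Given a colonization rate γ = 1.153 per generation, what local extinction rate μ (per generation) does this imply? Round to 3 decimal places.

At equilibrium γ(1−p*) = μ.
μ = 1.153 × (1 − 0.501) = 1.153 × 0.4990 = 0.5753.

0.575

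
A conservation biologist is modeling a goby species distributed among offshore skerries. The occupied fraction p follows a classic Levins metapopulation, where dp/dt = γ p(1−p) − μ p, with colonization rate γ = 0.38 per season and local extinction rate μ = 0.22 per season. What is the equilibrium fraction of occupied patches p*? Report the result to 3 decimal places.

0.421

At equilibrium, colonization balances extinction: γ·p*·(1−p*) = μ·p*.
So p* = 1 − μ/γ = 1 − 0.22/0.38 = 1 − 0.5789 = 0.4211.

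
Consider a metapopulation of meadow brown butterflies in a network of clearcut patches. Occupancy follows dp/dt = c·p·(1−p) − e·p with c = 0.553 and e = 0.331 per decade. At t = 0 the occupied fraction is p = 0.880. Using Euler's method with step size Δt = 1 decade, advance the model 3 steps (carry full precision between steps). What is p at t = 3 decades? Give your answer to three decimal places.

0.510

Update rule: p ← p + [c·p·(1−p) − e·p]·Δt with Δt = 1.
  1  |  dp/dt·Δt = -0.232883  |  p_1 = 0.647117
  2  |  dp/dt·Δt = -0.087914  |  p_2 = 0.559202
  3  |  dp/dt·Δt = -0.048784  |  p_3 = 0.510418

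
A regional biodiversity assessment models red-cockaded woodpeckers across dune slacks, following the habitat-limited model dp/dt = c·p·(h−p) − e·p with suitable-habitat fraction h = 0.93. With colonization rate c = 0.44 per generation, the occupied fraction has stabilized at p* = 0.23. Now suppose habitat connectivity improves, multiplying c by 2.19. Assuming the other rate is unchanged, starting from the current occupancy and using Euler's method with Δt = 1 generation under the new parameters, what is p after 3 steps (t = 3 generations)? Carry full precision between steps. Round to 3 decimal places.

0.484

Balance c(h−p*) = e gives e = 0.44×(0.93 − 0.23000) = 0.30800.
Starting from p₀ = 0.23000; update p ← p + (dp/dt)·Δt with the new parameters.
  1  |  dp/dt·Δt = +0.084300  |  p_1 = 0.314300
  2  |  dp/dt·Δt = +0.089666  |  p_2 = 0.403966
  3  |  dp/dt·Δt = +0.080343  |  p_3 = 0.484309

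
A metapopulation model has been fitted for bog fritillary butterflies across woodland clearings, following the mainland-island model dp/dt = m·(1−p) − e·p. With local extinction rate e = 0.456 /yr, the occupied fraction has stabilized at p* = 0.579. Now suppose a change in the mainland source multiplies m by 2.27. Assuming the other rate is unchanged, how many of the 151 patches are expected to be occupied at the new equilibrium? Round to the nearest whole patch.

114

Balance m(1−p*) = e·p* gives m = e·p*/(1−p*) = 0.456×0.57900/0.42100 = 0.62714.
New p* = m/(m+e) = 1.42361/(1.42361+0.45600) = 0.75740.
Expected occupied = 151 × 0.75740 = 114.37 ≈ 114.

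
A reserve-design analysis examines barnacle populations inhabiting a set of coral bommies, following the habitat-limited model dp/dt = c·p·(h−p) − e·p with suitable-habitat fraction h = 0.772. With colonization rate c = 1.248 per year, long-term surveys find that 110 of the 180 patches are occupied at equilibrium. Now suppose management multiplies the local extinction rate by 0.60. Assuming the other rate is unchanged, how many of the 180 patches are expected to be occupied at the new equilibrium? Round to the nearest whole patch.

122

Observed p* = 110/180 = 0.61111.
Balance c(h−p*) = e gives e = 1.248×(0.772 − 0.61111) = 0.20079.
New p* = 0.772 − e/c = 0.772 − 0.12047/1.24800 = 0.67547.
Expected occupied = 180 × 0.67547 = 121.58 ≈ 122.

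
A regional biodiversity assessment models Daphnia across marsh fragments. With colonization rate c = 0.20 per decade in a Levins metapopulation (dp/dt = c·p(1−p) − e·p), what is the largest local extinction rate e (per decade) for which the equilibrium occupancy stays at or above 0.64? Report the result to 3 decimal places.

0.072

1 − e/c ≥ 0.64 ⇒ e ≤ c(1 − 0.64) = 0.20 × 0.3600.
e_max = 0.0720.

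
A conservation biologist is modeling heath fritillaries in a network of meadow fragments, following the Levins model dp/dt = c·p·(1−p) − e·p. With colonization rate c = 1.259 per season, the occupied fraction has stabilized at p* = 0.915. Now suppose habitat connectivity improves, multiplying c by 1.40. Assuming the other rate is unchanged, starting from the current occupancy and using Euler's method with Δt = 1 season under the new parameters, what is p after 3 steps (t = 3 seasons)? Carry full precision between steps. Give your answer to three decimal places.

0.946

Balance c(1−p*) = e gives e = 1.259×(1 − 0.91500) = 0.10701.
Starting from p₀ = 0.91500; update p ← p + (dp/dt)·Δt with the new parameters.
  1  |  dp/dt·Δt = +0.039167  |  p_1 = 0.954167
  2  |  dp/dt·Δt = -0.025028  |  p_2 = 0.929139
  3  |  dp/dt·Δt = +0.016617  |  p_3 = 0.945756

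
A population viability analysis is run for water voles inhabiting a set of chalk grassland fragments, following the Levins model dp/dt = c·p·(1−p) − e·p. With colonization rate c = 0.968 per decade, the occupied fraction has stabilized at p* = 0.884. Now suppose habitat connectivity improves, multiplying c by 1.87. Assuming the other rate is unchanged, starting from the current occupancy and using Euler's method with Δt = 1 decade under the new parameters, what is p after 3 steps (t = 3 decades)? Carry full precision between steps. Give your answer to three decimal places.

0.954

Balance c(1−p*) = e gives e = 0.968×(1 − 0.88400) = 0.11229.
Starting from p₀ = 0.88400; update p ← p + (dp/dt)·Δt with the new parameters.
step 1: Δp = +0.08636, p = 0.97036
step 2: Δp = -0.05689, p = 0.91346
step 3: Δp = +0.04052, p = 0.95398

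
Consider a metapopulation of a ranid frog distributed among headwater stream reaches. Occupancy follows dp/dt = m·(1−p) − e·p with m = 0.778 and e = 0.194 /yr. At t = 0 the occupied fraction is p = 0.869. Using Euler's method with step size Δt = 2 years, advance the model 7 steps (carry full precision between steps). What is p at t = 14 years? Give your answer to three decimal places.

0.755

Update rule: p ← p + [m·(1−p) − e·p]·Δt with Δt = 2.
p: 0.86900 → 0.73566  (Δp = -0.13334)
p: 0.73566 → 0.86153  (Δp = +0.12587)
p: 0.86153 → 0.74271  (Δp = -0.11882)
p: 0.74271 → 0.85488  (Δp = +0.11217)
p: 0.85488 → 0.74899  (Δp = -0.10589)
p: 0.74899 → 0.84895  (Δp = +0.09996)
p: 0.84895 → 0.75459  (Δp = -0.09436)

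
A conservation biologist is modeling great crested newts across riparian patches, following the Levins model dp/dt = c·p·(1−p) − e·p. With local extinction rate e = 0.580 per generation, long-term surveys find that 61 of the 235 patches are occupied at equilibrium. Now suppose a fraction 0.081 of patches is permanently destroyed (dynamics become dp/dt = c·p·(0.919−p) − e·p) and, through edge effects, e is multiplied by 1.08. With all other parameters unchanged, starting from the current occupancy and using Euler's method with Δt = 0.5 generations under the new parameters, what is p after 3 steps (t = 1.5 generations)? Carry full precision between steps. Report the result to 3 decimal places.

0.223

Observed p* = 61/235 = 0.25957.
Balance c(1−p*) = e gives c = e/(1 − 0.25957) = 0.580/0.74043 = 0.78333.
Starting from p₀ = 0.25957; update p ← p + (dp/dt)·Δt with the new parameters.
  1  |  dp/dt·Δt = -0.014257  |  p_1 = 0.245317
  2  |  dp/dt·Δt = -0.012104  |  p_2 = 0.233213
  3  |  dp/dt·Δt = -0.010401  |  p_3 = 0.222812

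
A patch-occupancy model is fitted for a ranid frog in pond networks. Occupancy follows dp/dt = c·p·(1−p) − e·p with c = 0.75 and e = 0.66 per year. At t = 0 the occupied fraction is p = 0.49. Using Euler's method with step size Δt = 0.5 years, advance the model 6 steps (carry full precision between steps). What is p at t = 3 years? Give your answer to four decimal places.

Update rule: p ← p + [c·p·(1−p) − e·p]·Δt with Δt = 0.5.
step 1: Δp = -0.06799, p = 0.42201
step 2: Δp = -0.04779, p = 0.37422
step 3: Δp = -0.03567, p = 0.33854
step 4: Δp = -0.02774, p = 0.31080
step 5: Δp = -0.02224, p = 0.28856
step 6: Δp = -0.01824, p = 0.27032

0.2703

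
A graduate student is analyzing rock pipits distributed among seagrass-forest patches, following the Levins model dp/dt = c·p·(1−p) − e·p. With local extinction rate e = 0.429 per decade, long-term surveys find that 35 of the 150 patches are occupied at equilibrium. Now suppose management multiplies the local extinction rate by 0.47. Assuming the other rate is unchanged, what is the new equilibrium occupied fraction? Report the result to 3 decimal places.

0.640

Observed p* = 35/150 = 0.23333.
Balance c(1−p*) = e gives c = e/(1 − 0.23333) = 0.429/0.76667 = 0.55956.
New p* = 1 − e/c = 1 − 0.20163/0.55956 = 0.63966.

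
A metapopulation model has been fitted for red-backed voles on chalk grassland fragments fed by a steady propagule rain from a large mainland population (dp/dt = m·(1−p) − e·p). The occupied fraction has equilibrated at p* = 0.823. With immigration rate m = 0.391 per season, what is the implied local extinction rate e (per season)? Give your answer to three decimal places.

0.084

At equilibrium m(1−p*) = e·p*, so e = m(1−p*)/p*.
e = 0.391 × 0.1770 / 0.823 = 0.0841.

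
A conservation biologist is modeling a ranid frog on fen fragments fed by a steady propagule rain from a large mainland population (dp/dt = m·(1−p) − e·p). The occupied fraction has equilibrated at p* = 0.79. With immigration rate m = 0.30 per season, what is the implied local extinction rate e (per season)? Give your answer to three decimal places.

0.080

At equilibrium m(1−p*) = e·p*, so e = m(1−p*)/p*.
e = 0.30 × 0.2100 / 0.79 = 0.0797.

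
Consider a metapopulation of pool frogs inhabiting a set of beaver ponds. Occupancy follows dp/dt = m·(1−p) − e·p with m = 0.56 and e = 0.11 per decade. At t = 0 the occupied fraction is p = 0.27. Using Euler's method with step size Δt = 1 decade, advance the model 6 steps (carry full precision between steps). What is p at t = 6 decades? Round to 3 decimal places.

Update rule: p ← p + [m·(1−p) − e·p]·Δt with Δt = 1.
  1  |  dp/dt·Δt = +0.379100  |  p_1 = 0.649100
  2  |  dp/dt·Δt = +0.125103  |  p_2 = 0.774203
  3  |  dp/dt·Δt = +0.041284  |  p_3 = 0.815487
  4  |  dp/dt·Δt = +0.013624  |  p_4 = 0.829111
  5  |  dp/dt·Δt = +0.004496  |  p_5 = 0.833607
  6  |  dp/dt·Δt = +0.001484  |  p_6 = 0.835090

0.835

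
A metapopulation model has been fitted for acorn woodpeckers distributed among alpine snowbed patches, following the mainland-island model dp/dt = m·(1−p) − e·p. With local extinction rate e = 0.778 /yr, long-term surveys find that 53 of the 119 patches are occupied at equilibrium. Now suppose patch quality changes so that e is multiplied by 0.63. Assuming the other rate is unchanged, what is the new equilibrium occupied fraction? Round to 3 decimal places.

0.560

Observed p* = 53/119 = 0.44538.
Balance m(1−p*) = e·p* gives m = e·p*/(1−p*) = 0.778×0.44538/0.55462 = 0.62476.
New p* = m/(m+e) = 0.62476/(0.62476+0.49014) = 0.56037.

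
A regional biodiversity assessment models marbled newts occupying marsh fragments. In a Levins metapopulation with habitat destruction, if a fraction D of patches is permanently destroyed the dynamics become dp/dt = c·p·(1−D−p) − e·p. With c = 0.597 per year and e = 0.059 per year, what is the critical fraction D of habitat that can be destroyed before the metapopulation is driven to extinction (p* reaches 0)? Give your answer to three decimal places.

The nontrivial equilibrium is p* = (1−D) − e/c; extinction occurs when this hits zero.
So D_crit = 1 − e/c = 1 − 0.059/0.597 = 1 − 0.0988 = 0.9012.
Note this equals the original equilibrium occupancy — the Levins extinction-debt result.

0.901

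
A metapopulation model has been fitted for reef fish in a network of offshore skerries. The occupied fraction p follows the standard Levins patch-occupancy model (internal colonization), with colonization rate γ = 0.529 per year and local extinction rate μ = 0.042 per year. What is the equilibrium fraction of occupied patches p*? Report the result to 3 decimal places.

0.921

Setting dp/dt = 0 and dividing through by p* gives γ·(1−p*) = μ.
So p* = 1 − μ/γ = 1 − 0.042/0.529 = 1 − 0.0794 = 0.9206.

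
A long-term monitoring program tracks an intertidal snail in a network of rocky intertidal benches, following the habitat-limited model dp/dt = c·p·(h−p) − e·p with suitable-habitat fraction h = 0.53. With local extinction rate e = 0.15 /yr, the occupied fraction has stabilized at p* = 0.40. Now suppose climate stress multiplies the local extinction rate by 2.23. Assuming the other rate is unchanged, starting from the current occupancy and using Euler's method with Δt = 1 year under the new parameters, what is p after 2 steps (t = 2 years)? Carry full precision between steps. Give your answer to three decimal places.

0.294

Balance c(h−p*) = e gives c = e/(0.53 − 0.40000) = 0.15/0.13000 = 1.15385.
Starting from p₀ = 0.40000; update p ← p + (dp/dt)·Δt with the new parameters.
t = 1: p = 0.40000 + (-0.07380) = 0.32620
t = 2: p = 0.32620 + (-0.03241) = 0.29379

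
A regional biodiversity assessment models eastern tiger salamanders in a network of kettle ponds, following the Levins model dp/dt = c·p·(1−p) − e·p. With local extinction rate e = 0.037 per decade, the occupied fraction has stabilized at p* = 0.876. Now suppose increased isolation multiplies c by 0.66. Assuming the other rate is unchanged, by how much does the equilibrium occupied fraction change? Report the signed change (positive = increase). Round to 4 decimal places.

-0.0639

Balance c(1−p*) = e gives c = e/(1 − 0.87600) = 0.037/0.12400 = 0.29839.
New p* = 1 − e/c = 1 − 0.03700/0.19694 = 0.81213.
Δp* = 0.81213 − 0.87600 = -0.06387.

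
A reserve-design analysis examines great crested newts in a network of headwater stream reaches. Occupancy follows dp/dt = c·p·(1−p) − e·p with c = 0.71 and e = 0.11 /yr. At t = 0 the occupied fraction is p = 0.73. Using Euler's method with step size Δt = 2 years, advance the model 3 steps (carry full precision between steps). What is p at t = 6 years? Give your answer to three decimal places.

0.845

Update rule: p ← p + [c·p·(1−p) − e·p]·Δt with Δt = 2.
t = 2: p = 0.73000 + (+0.11928) = 0.84928
t = 4: p = 0.84928 + (-0.00508) = 0.84420
t = 6: p = 0.84420 + (+0.00104) = 0.84524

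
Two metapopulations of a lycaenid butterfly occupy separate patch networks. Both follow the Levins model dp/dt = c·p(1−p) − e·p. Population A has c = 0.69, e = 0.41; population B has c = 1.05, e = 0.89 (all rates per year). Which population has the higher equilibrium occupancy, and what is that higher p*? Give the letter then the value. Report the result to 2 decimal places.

A: p*_A = 1 − 0.41/0.69 = 0.4058.
B: p*_B = 1 − 0.89/1.05 = 0.1524.
A is higher at 0.4058.

A, 0.41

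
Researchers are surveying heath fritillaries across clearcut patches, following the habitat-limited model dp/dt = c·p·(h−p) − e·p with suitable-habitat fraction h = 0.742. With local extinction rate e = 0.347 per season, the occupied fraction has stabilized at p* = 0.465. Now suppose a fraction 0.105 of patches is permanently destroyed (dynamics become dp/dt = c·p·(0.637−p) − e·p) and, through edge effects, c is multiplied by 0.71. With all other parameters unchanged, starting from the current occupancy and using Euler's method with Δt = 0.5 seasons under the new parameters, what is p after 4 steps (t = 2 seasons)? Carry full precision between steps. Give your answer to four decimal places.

Balance c(h−p*) = e gives c = e/(0.742 − 0.46500) = 0.347/0.27700 = 1.25271.
Starting from p₀ = 0.46500; update p ← p + (dp/dt)·Δt with the new parameters.
p: 0.46500 → 0.41989  (Δp = -0.04511)
p: 0.41989 → 0.38758  (Δp = -0.03231)
p: 0.38758 → 0.36333  (Δp = -0.02425)
p: 0.36333 → 0.34451  (Δp = -0.01882)

0.3445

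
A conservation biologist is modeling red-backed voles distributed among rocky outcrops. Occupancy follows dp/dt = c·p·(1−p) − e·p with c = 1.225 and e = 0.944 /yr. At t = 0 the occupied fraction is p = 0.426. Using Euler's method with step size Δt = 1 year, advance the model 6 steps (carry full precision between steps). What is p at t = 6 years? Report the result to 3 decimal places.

Update rule: p ← p + [c·p·(1−p) − e·p]·Δt with Δt = 1.
t = 1: p = 0.42600 + (-0.10260) = 0.32340
t = 2: p = 0.32340 + (-0.03724) = 0.28615
t = 3: p = 0.28615 + (-0.01990) = 0.26626
t = 4: p = 0.26626 + (-0.01202) = 0.25423
t = 5: p = 0.25423 + (-0.00774) = 0.24649
t = 6: p = 0.24649 + (-0.00517) = 0.24133

0.241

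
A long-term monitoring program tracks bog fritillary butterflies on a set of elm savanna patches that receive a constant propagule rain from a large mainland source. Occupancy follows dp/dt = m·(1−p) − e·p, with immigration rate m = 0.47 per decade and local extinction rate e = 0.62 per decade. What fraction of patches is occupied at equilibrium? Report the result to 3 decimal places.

0.431

Setting dp/dt = 0: m − m·p* = e·p*, so m = (m+e)·p*.
p* = m/(m+e) = 0.47/(0.47+0.62) = 0.47/1.0900 = 0.4312.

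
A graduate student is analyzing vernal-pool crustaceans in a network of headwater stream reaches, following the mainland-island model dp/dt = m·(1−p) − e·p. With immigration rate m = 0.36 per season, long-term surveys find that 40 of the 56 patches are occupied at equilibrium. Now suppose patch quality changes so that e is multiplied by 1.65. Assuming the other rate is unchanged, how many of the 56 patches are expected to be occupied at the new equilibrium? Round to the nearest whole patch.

Observed p* = 40/56 = 0.71429.
Balance m(1−p*) = e·p* gives e = m(1−p*)/p* = 0.36×0.28571/0.71429 = 0.14400.
New p* = m/(m+e) = 0.36000/(0.36000+0.23760) = 0.60241.
Expected occupied = 56 × 0.60241 = 33.73 ≈ 34.

34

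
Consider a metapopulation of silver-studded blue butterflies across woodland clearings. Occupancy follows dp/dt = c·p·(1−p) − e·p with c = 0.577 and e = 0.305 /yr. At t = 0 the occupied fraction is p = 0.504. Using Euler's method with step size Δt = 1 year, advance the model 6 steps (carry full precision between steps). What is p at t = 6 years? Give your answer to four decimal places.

0.4759

Update rule: p ← p + [c·p·(1−p) − e·p]·Δt with Δt = 1.
p: 0.50400 → 0.49452  (Δp = -0.00948)
p: 0.49452 → 0.48792  (Δp = -0.00660)
p: 0.48792 → 0.48327  (Δp = -0.00465)
p: 0.48327 → 0.47996  (Δp = -0.00331)
p: 0.47996 → 0.47759  (Δp = -0.00237)
p: 0.47759 → 0.47589  (Δp = -0.00171)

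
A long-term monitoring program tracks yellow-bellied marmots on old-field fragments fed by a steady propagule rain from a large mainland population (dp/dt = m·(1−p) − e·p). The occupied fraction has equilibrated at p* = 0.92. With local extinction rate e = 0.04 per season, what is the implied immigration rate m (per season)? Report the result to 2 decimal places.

At equilibrium m(1−p*) = e·p*, so m = e·p*/(1−p*).
m = 0.04 × 0.92 / 0.0800 = 0.0368/0.0800 = 0.4600.

0.46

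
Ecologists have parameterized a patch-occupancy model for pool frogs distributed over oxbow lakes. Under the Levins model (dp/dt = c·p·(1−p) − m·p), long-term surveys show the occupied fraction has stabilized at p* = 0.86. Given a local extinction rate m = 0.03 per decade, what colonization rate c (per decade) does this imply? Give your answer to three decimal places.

0.214

At equilibrium c(1−p*) = m, so c = m/(1−p*).
c = 0.03/(1 − 0.86) = 0.03/0.1400 = 0.2143.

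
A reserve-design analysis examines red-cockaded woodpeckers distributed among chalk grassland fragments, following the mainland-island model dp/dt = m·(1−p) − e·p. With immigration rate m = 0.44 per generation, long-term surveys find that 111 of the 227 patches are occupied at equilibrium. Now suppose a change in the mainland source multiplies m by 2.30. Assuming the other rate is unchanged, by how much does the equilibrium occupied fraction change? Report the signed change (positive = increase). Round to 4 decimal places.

Observed p* = 111/227 = 0.48899.
Balance m(1−p*) = e·p* gives e = m(1−p*)/p* = 0.44×0.51101/0.48899 = 0.45981.
New p* = m/(m+e) = 1.01200/(1.01200+0.45981) = 0.68759.
Δp* = 0.68759 − 0.48899 = +0.19860.

0.1986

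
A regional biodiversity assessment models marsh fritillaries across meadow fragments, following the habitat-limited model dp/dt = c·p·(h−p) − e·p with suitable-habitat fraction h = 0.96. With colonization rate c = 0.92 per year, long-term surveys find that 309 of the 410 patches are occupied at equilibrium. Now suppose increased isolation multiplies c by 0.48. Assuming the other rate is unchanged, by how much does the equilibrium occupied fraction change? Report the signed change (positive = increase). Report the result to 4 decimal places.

Observed p* = 309/410 = 0.75366.
Balance c(h−p*) = e gives e = 0.92×(0.96 − 0.75366) = 0.18983.
New p* = 0.96 − e/c = 0.96 − 0.18983/0.44160 = 0.53013.
Δp* = 0.53013 − 0.75366 = -0.22353.

-0.2235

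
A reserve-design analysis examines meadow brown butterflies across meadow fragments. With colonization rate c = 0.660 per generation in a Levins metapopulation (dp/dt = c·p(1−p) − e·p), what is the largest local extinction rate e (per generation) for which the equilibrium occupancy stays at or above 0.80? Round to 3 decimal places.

0.132

1 − e/c ≥ 0.80 ⇒ e ≤ c(1 − 0.80) = 0.660 × 0.2000.
e_max = 0.1320.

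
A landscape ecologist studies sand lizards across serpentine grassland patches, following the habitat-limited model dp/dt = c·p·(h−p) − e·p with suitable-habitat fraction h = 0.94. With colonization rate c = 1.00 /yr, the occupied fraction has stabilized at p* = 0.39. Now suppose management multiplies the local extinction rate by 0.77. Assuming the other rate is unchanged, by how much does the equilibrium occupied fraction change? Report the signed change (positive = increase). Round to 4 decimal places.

0.1265

Balance c(h−p*) = e gives e = 1.00×(0.94 − 0.39000) = 0.55000.
New p* = 0.94 − e/c = 0.94 − 0.42350/1.00000 = 0.51650.
Δp* = 0.51650 − 0.39000 = +0.12650.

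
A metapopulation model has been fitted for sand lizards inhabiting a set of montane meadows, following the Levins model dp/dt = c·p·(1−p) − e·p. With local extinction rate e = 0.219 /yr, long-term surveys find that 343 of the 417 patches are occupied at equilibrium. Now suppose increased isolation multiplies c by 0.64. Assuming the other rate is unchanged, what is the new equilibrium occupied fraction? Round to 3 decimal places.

0.723

Observed p* = 343/417 = 0.82254.
Balance c(1−p*) = e gives c = e/(1 − 0.82254) = 0.219/0.17746 = 1.23408.
New p* = 1 − e/c = 1 − 0.21900/0.78981 = 0.72272.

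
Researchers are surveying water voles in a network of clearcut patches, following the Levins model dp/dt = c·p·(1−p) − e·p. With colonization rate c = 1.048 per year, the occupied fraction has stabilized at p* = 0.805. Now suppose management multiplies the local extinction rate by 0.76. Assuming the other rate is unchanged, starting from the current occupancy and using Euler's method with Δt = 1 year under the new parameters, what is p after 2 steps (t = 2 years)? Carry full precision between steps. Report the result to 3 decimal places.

Balance c(1−p*) = e gives e = 1.048×(1 − 0.80500) = 0.20436.
Starting from p₀ = 0.80500; update p ← p + (dp/dt)·Δt with the new parameters.
  1  |  dp/dt·Δt = +0.039482  |  p_1 = 0.844482
  2  |  dp/dt·Δt = +0.006476  |  p_2 = 0.850959

0.851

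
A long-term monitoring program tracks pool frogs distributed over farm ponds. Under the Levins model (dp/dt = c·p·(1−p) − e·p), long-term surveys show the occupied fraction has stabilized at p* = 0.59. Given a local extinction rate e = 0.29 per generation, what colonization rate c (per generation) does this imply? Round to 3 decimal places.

0.707

At equilibrium c(1−p*) = e, so c = e/(1−p*).
c = 0.29/(1 − 0.59) = 0.29/0.4100 = 0.7073.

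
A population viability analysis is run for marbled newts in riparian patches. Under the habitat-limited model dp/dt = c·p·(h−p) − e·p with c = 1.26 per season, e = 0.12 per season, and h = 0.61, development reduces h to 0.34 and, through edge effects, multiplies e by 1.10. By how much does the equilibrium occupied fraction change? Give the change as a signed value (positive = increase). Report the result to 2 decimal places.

-0.28

Before: p* = h − e/c = 0.61 − 0.12/1.26 = 0.61 − 0.0952 = 0.5148.
After: c = 1.26, e = 0.132, h = 0.34; p* = 0.34 − 0.132/1.26 = 0.2352.
Δp* = 0.2352 − 0.5148 = -0.2795.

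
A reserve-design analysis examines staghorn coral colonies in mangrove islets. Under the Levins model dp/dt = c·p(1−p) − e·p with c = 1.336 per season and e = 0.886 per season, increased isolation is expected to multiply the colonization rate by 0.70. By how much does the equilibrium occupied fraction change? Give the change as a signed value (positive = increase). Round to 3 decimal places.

Before: p* = 1 − 0.886/1.336 = 0.3368.
After the change, c = 0.9352, e = 0.886, so p* = 1 − 0.886/0.9352 = 0.0526.
Δp* = 0.0526 − 0.3368 = -0.2842.

-0.284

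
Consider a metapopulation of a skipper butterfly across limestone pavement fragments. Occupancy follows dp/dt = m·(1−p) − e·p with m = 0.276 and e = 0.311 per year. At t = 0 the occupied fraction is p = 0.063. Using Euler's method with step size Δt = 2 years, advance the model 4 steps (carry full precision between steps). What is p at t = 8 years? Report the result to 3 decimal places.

Update rule: p ← p + [m·(1−p) − e·p]·Δt with Δt = 2.
t = 2: p = 0.06300 + (+0.47804) = 0.54104
t = 4: p = 0.54104 + (-0.08318) = 0.45786
t = 6: p = 0.45786 + (+0.01447) = 0.47233
t = 8: p = 0.47233 + (-0.00252) = 0.46981

0.470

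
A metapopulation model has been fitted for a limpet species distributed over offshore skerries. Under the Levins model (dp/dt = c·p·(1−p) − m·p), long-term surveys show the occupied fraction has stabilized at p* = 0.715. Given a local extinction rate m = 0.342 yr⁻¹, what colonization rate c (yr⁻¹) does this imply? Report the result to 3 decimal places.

At equilibrium c(1−p*) = m, so c = m/(1−p*).
c = 0.342/(1 − 0.715) = 0.342/0.2850 = 1.2000.

1.200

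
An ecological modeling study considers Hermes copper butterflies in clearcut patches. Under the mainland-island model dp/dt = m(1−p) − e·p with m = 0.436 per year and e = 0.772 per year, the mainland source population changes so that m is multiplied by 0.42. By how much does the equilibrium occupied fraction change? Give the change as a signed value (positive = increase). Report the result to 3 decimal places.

-0.169

Before: p* = 0.436/(0.436+0.772) = 0.3609.
After: m = 0.18312, e = 0.772; p* = 0.18312/0.9551 = 0.1917.
Δp* = 0.1917 − 0.3609 = -0.1692.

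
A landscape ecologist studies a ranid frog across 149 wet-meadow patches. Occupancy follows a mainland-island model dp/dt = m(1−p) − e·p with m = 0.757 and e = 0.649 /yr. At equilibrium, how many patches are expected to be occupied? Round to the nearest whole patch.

p* = m/(m+e) = 0.757/1.4060 = 0.5384.
Expected occupied patches = N × p* = 149 × 0.5384 = 80.22 ≈ 80.

80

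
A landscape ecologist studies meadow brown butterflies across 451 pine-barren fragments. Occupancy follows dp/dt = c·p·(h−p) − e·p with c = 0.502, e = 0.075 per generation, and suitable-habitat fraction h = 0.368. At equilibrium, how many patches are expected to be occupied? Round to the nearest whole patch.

99

p* = h − e/c = 0.368 − 0.1494 = 0.2186.
Expected occupied patches = N × p* = 451 × 0.2186 = 98.59 ≈ 99.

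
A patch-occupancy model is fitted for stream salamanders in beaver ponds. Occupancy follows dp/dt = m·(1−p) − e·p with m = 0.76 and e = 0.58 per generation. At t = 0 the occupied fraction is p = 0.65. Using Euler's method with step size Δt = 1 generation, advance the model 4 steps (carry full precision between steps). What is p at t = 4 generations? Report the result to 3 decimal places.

Update rule: p ← p + [m·(1−p) − e·p]·Δt with Δt = 1.
t = 1: p = 0.65000 + (-0.11100) = 0.53900
t = 2: p = 0.53900 + (+0.03774) = 0.57674
t = 3: p = 0.57674 + (-0.01283) = 0.56391
t = 4: p = 0.56391 + (+0.00436) = 0.56827

0.568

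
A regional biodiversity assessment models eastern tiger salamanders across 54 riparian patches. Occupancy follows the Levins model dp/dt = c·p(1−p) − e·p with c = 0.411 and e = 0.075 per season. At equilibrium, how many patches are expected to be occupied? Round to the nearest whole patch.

44

p* = 1 − e/c = 1 − 0.075/0.411 = 0.8175.
Expected occupied patches = N × p* = 54 × 0.8175 = 44.15 ≈ 44.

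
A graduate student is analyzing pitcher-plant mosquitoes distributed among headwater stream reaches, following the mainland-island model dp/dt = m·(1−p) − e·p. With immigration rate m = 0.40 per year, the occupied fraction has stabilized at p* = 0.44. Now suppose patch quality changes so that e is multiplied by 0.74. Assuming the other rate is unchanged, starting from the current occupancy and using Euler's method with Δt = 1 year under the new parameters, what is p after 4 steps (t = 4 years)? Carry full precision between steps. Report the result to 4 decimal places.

Balance m(1−p*) = e·p* gives e = m(1−p*)/p* = 0.40×0.56000/0.44000 = 0.50909.
Starting from p₀ = 0.44000; update p ← p + (dp/dt)·Δt with the new parameters.
t = 1: p = 0.44000 + (+0.05824) = 0.49824
t = 2: p = 0.49824 + (+0.01300) = 0.51124
t = 3: p = 0.51124 + (+0.00290) = 0.51415
t = 4: p = 0.51415 + (+0.00065) = 0.51479

0.5148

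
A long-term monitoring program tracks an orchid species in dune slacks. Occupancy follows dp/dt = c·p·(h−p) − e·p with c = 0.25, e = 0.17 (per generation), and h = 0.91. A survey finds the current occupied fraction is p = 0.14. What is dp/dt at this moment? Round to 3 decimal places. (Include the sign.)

Colonization term: c·p·(h−p) = 0.25×0.14×0.7700 = 0.02695.
Extinction term: e·p = 0.02380.
dp/dt = 0.02695 − 0.02380 = 0.00315.

0.003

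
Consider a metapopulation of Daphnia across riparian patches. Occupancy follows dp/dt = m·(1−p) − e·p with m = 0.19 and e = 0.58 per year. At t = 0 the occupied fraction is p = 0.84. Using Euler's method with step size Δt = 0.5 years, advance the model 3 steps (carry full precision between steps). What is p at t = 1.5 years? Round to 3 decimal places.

Update rule: p ← p + [m·(1−p) − e·p]·Δt with Δt = 0.5.
t = 0.5: p = 0.84000 + (-0.22840) = 0.61160
t = 1: p = 0.61160 + (-0.14047) = 0.47113
t = 1.5: p = 0.47113 + (-0.08639) = 0.38475

0.385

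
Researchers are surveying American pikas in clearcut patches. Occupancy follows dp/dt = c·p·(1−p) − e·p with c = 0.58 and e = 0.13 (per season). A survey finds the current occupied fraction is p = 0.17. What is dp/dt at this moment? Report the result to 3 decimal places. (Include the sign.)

Colonization term: c·p·(1−p) = 0.58×0.17×0.8300 = 0.08184.
Extinction term: e·p = 0.02210.
dp/dt = 0.08184 − 0.02210 = 0.05974.

0.060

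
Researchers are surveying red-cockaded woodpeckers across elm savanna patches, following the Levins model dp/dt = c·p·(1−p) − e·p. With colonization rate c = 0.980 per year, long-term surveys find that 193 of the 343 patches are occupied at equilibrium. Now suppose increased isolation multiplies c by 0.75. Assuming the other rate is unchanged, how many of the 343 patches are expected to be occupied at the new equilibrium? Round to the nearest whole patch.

143

Observed p* = 193/343 = 0.56268.
Balance c(1−p*) = e gives e = 0.980×(1 − 0.56268) = 0.42857.
New p* = 1 − e/c = 1 − 0.42857/0.73500 = 0.41691.
Expected occupied = 343 × 0.41691 = 143.00 ≈ 143.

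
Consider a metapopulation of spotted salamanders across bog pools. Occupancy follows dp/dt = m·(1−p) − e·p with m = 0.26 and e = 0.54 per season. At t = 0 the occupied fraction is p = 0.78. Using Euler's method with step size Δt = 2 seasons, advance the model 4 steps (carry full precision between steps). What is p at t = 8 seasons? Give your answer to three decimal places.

Update rule: p ← p + [m·(1−p) − e·p]·Δt with Δt = 2.
p: 0.78000 → 0.05200  (Δp = -0.72800)
p: 0.05200 → 0.48880  (Δp = +0.43680)
p: 0.48880 → 0.22672  (Δp = -0.26208)
p: 0.22672 → 0.38397  (Δp = +0.15725)

0.384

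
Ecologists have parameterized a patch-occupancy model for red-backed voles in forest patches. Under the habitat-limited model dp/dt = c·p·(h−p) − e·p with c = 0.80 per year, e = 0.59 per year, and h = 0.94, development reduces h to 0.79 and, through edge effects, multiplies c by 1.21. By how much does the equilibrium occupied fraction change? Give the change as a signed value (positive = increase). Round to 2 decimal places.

Before: p* = h − e/c = 0.94 − 0.59/0.80 = 0.94 − 0.7375 = 0.2025.
After: c = 0.968, e = 0.59, h = 0.79; p* = 0.79 − 0.59/0.968 = 0.1805.
Δp* = 0.1805 − 0.2025 = -0.0220.

-0.02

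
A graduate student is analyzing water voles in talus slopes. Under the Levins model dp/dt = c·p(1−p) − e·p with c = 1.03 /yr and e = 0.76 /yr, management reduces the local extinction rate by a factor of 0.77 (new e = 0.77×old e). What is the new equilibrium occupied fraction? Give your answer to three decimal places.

0.432

Before: p* = 1 − 0.76/1.03 = 0.2621.
After the change, c = 1.03, e = 0.5852, so p* = 1 − 0.5852/1.03 = 0.4318.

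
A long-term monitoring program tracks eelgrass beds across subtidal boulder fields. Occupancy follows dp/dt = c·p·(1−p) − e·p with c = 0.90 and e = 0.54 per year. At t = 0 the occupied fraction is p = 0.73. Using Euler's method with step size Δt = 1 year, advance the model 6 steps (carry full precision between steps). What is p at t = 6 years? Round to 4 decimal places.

Update rule: p ← p + [c·p·(1−p) − e·p]·Δt with Δt = 1.
step 1: Δp = -0.21681, p = 0.51319
step 2: Δp = -0.05228, p = 0.46091
step 3: Δp = -0.02527, p = 0.43564
step 4: Δp = -0.01398, p = 0.42167
step 5: Δp = -0.00822, p = 0.41345
step 6: Δp = -0.00500, p = 0.40844

0.4084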